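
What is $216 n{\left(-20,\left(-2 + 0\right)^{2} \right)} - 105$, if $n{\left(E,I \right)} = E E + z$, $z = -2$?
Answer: $85863$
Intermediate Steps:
$n{\left(E,I \right)} = -2 + E^{2}$ ($n{\left(E,I \right)} = E E - 2 = E^{2} - 2 = -2 + E^{2}$)
$216 n{\left(-20,\left(-2 + 0\right)^{2} \right)} - 105 = 216 \left(-2 + \left(-20\right)^{2}\right) - 105 = 216 \left(-2 + 400\right) - 105 = 216 \cdot 398 - 105 = 85968 - 105 = 85863$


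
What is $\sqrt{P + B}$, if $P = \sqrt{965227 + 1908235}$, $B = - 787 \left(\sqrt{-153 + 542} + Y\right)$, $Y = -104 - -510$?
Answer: $\sqrt{-319522 + \sqrt{2873462} - 787 \sqrt{389}} \approx 577.36 i$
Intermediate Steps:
$Y = 406$ ($Y = -104 + 510 = 406$)
$B = -319522 - 787 \sqrt{389}$ ($B = - 787 \left(\sqrt{-153 + 542} + 406\right) = - 787 \left(\sqrt{389} + 406\right) = - 787 \left(406 + \sqrt{389}\right) = -319522 - 787 \sqrt{389} \approx -3.3504 \cdot 10^{5}$)
$P = \sqrt{2873462} \approx 1695.1$
$\sqrt{P + B} = \sqrt{\sqrt{2873462} - \left(319522 + 787 \sqrt{389}\right)} = \sqrt{-319522 + \sqrt{2873462} - 787 \sqrt{389}}$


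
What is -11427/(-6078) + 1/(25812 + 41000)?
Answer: 127244467/67680556 ≈ 1.8801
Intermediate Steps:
-11427/(-6078) + 1/(25812 + 41000) = -11427*(-1/6078) + 1/66812 = 3809/2026 + 1/66812 = 127244467/67680556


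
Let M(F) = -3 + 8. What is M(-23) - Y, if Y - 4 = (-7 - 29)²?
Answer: -1295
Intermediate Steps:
M(F) = 5
Y = 1300 (Y = 4 + (-7 - 29)² = 4 + (-36)² = 4 + 1296 = 1300)
M(-23) - Y = 5 - 1*1300 = 5 - 1300 = -1295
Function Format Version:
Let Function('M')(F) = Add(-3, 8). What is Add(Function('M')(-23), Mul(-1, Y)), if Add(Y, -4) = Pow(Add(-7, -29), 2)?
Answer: -1295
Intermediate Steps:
Function('M')(F) = 5
Y = 1300 (Y = Add(4, Pow(Add(-7, -29), 2)) = Add(4, Pow(-36, 2)) = Add(4, 1296) = 1300)
Add(Function('M')(-23), Mul(-1, Y)) = Add(5, Mul(-1, 1300)) = Add(5, -1300) = -1295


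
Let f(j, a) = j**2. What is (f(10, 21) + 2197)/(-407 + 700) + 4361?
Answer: 1280070/293 ≈ 4368.8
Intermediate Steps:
(f(10, 21) + 2197)/(-407 + 700) + 4361 = (10**2 + 2197)/(-407 + 700) + 4361 = (100 + 2197)/293 + 4361 = 2297*(1/293) + 4361 = 2297/293 + 4361 = 1280070/293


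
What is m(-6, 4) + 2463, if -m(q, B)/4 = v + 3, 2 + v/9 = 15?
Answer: 1983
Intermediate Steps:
v = 117 (v = -18 + 9*15 = -18 + 135 = 117)
m(q, B) = -480 (m(q, B) = -4*(117 + 3) = -4*120 = -480)
m(-6, 4) + 2463 = -480 + 2463 = 1983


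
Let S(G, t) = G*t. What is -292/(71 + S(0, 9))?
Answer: -292/71 ≈ -4.1127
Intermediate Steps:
-292/(71 + S(0, 9)) = -292/(71 + 0*9) = -292/(71 + 0) = -292/71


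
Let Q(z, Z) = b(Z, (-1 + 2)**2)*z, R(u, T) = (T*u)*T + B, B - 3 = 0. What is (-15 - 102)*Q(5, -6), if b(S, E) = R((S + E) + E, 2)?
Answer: 7605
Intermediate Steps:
B = 3 (B = 3 + 0 = 3)
R(u, T) = 3 + u*T**2 (R(u, T) = (T*u)*T + 3 = u*T**2 + 3 = 3 + u*T**2)
b(S, E) = 3 + 4*S + 8*E (b(S, E) = 3 + ((S + E) + E)*2**2 = 3 + ((E + S) + E)*4 = 3 + (S + 2*E)*4 = 3 + (4*S + 8*E) = 3 + 4*S + 8*E)
Q(z, Z) = z*(11 + 4*Z) (Q(z, Z) = (3 + 4*Z + 8*(-1 + 2)**2)*z = (3 + 4*Z + 8*1**2)*z = (3 + 4*Z + 8*1)*z = (3 + 4*Z + 8)*z = (11 + 4*Z)*z = z*(11 + 4*Z))
(-15 - 102)*Q(5, -6) = (-15 - 102)*(5*(11 + 4*(-6))) = -585*(11 - 24) = -585*(-13) = -117*(-65) = 7605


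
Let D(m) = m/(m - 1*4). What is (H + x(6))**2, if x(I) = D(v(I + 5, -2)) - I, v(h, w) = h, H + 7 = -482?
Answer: 11930116/49 ≈ 2.4347e+5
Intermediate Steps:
H = -489 (H = -7 - 482 = -489)
D(m) = m/(-4 + m) (D(m) = m/(m - 4) = m/(-4 + m))
x(I) = -I + (5 + I)/(1 + I) (x(I) = (I + 5)/(-4 + (I + 5)) - I = (5 + I)/(-4 + (5 + I)) - I = (5 + I)/(1 + I) - I = -I + (5 + I)/(1 + I))
(H + x(6))**2 = (-489 + (5 - 1*6**2)/(1 + 6))**2 = (-489 + (5 - 1*36)/7)**2 = (-489 + (5 - 36)/7)**2 = (-489 + (1/7)*(-31))**2 = (-489 - 31/7)**2 = (-3454/7)**2 = 11930116/49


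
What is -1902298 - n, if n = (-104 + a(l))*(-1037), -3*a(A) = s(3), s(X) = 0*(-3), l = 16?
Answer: -2010146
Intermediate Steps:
s(X) = 0
a(A) = 0 (a(A) = -⅓*0 = 0)
n = 107848 (n = (-104 + 0)*(-1037) = -104*(-1037) = 107848)
-1902298 - n = -1902298 - 1*107848 = -1902298 - 107848 = -2010146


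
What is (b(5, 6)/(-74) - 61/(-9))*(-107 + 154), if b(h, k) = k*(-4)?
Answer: 111155/333 ≈ 333.80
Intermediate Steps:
b(h, k) = -4*k
(b(5, 6)/(-74) - 61/(-9))*(-107 + 154) = (-4*6/(-74) - 61/(-9))*(-107 + 154) = (-24*(-1/74) - 61*(-⅑))*47 = (12/37 + 61/9)*47 = (2365/333)*47 = 111155/333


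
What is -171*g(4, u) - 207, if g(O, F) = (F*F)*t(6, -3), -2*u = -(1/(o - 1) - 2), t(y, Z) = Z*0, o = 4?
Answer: -207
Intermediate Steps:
t(y, Z) = 0
u = -5/6 (u = -(-1)*(1/(4 - 1) - 2)/2 = -(-1)*(1/3 - 2)/2 = -(-1)*(-5)/(2*3) = -1/2*5/3 = -5/6 ≈ -0.83333)
g(O, F) = 0 (g(O, F) = (F*F)*0 = F**2*0 = 0)
-171*g(4, u) - 207 = -171*0 - 207 = 0 - 207 = -207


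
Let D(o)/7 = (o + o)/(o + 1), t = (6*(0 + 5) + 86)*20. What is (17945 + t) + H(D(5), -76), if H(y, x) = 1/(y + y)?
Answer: 1418553/70 ≈ 20265.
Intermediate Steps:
t = 2320 (t = (6*5 + 86)*20 = (30 + 86)*20 = 116*20 = 2320)
D(o) = 14*o/(1 + o) (D(o) = 7*((o + o)/(o + 1)) = 7*((2*o)/(1 + o)) = 7*(2*o/(1 + o)) = 14*o/(1 + o))
H(y, x) = 1/(2*y)
(17945 + t) + H(D(5), -76) = (17945 + 2320) + 1/(2*((14*5/(1 + 5)))) = 20265 + 1/(2*((14*5/6))) = 20265 + 1/(2*((14*5*(1/6)))) = 20265 + 1/(2*(35/3)) = 20265 + (1/2)*(3/35) = 20265 + 3/70 = 1418553/70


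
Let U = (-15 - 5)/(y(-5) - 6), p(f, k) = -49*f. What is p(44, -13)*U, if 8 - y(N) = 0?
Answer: 21560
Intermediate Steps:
y(N) = 8 (y(N) = 8 - 1*0 = 8 + 0 = 8)
U = -10 (U = (-15 - 5)/(8 - 6) = -20/2 = -20*½ = -10)
p(44, -13)*U = -49*44*(-10) = -2156*(-10) = 21560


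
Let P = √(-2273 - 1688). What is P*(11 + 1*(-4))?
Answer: 7*I*√3961 ≈ 440.56*I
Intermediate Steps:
P = I*√3961 (P = √(-3961) = I*√3961 ≈ 62.936*I)
P*(11 + 1*(-4)) = (I*√3961)*(11 + 1*(-4)) = (I*√3961)*(11 - 4) = (I*√3961)*7 = 7*I*√3961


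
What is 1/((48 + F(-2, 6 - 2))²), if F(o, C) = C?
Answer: 1/2704 ≈ 0.00036982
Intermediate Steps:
1/((48 + F(-2, 6 - 2))²) = 1/((48 + (6 - 2))²) = 1/((48 + 4)²) = 1/(52²) = 1/2704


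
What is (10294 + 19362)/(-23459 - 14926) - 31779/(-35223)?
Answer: 58421209/450678285 ≈ 0.12963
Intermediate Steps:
(10294 + 19362)/(-23459 - 14926) - 31779/(-35223) = 29656/(-38385) - 31779*(-1)/35223 = 29656*(-1/38385) - 1*(-10593/11741) = -29656/38385 + 10593/11741 = 58421209/450678285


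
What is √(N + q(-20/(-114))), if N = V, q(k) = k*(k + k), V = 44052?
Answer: 2*√35781287/57 ≈ 209.89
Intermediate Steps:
q(k) = 2*k² (q(k) = k*(2*k) = 2*k²)
N = 44052
√(N + q(-20/(-114))) = √(44052 + 2*(-20/(-114))²) = √(44052 + 2*(-20*(-1/114))²) = √(44052 + 2*(10/57)²) = √(44052 + 2*(100/3249)) = √(44052 + 200/3249) = √(143125148/3249) = 2*√35781287/57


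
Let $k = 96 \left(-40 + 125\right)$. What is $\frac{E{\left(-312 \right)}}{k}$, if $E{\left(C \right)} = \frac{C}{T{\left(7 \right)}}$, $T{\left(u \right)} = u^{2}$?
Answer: $- \frac{13}{16660} \approx -0.00078031$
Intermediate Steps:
$k = 8160$ ($k = 96 \cdot 85 = 8160$)
$E{\left(C \right)} = \frac{C}{49}$ ($E{\left(C \right)} = \frac{C}{7^{2}} = \frac{C}{49}$)
$\frac{E{\left(-312 \right)}}{k} = \frac{\frac{1}{49} \left(-312\right)}{8160} = \left(- \frac{312}{49}\right) \frac{1}{8160} = - \frac{13}{16660}$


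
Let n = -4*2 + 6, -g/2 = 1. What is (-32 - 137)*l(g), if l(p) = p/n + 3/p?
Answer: 169/2 ≈ 84.500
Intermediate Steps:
g = -2 (g = -2*1 = -2)
n = -2 (n = -8 + 6 = -2)
l(p) = 3/p - p/2 (l(p) = p/(-2) + 3/p = p*(-½) + 3/p = -p/2 + 3/p = 3/p - p/2)
(-32 - 137)*l(g) = (-32 - 137)*(3/(-2) - ½*(-2)) = -169*(3*(-½) + 1) = -169*(-3/2 + 1) = -169*(-½) = 169/2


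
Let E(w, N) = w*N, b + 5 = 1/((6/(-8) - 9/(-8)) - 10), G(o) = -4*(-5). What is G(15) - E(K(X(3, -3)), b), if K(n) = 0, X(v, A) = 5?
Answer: 20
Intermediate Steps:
G(o) = 20
b = -393/77 (b = -5 + 1/((6/(-8) - 9/(-8)) - 10) = -5 + 1/((6*(-⅛) - 9*(-⅛)) - 10) = -5 + 1/((-¾ + 9/8) - 10) = -5 + 1/(3/8 - 10) = -5 + 1/(-77/8) = -5 - 8/77 = -393/77 ≈ -5.1039)
E(w, N) = N*w
G(15) - E(K(X(3, -3)), b) = 20 - (-393)*0/77 = 20 - 1*0 = 20 + 0 = 20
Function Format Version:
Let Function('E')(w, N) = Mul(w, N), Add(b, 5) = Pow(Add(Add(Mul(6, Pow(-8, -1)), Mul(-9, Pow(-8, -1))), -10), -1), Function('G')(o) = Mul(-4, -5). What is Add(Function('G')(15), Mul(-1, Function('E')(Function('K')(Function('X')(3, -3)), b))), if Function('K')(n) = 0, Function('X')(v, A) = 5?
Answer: 20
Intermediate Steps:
Function('G')(o) = 20
b = Rational(-393, 77) (b = Add(-5, Pow(Add(Add(Mul(6, Pow(-8, -1)), Mul(-9, Pow(-8, -1))), -10), -1)) = Add(-5, Pow(Add(Add(Mul(6, Rational(-1, 8)), Mul(-9, Rational(-1, 8))), -10), -1)) = Add(-5, Pow(Add(Add(Rational(-3, 4), Rational(9, 8)), -10), -1)) = Add(-5, Pow(Add(Rational(3, 8), -10), -1)) = Add(-5, Pow(Rational(-77, 8), -1)) = Add(-5, Rational(-8, 77)) = Rational(-393, 77) ≈ -5.1039)
Function('E')(w, N) = Mul(N, w)
Add(Function('G')(15), Mul(-1, Function('E')(Function('K')(Function('X')(3, -3)), b))) = Add(20, Mul(-1, Mul(Rational(-393, 77), 0))) = Add(20, Mul(-1, 0)) = Add(20, 0) = 20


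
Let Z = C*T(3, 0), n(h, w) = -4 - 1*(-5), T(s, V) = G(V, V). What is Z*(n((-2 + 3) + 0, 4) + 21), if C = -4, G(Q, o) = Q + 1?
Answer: -88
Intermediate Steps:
G(Q, o) = 1 + Q
T(s, V) = 1 + V
n(h, w) = 1 (n(h, w) = -4 + 5 = 1)
Z = -4 (Z = -4*(1 + 0) = -4*1 = -4)
Z*(n((-2 + 3) + 0, 4) + 21) = -4*(1 + 21) = -4*22 = -88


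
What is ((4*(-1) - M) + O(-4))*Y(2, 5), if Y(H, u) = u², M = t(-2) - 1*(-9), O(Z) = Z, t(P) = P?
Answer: -375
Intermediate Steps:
M = 7 (M = -2 - 1*(-9) = -2 + 9 = 7)
((4*(-1) - M) + O(-4))*Y(2, 5) = ((4*(-1) - 1*7) - 4)*5² = ((-4 - 7) - 4)*25 = (-11 - 4)*25 = -15*25 = -375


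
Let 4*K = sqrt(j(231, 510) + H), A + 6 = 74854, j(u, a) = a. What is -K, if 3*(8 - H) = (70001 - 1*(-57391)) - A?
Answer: -I*sqrt(152970)/12 ≈ -32.593*I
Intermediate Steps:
A = 74848 (A = -6 + 74854 = 74848)
H = -52520/3 (H = 8 - ((70001 - 1*(-57391)) - 1*74848)/3 = 8 - ((70001 + 57391) - 74848)/3 = 8 - (127392 - 74848)/3 = 8 - 1/3*52544 = 8 - 52544/3 = -52520/3 ≈ -17507.)
K = I*sqrt(152970)/12 (K = sqrt(510 - 52520/3)/4 = sqrt(-50990/3)/4 = (I*sqrt(152970)/3)/4 = I*sqrt(152970)/12 ≈ 32.593*I)
-K = -I*sqrt(152970)/12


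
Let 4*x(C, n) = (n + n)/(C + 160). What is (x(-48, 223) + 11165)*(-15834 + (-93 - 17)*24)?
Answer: -23103427371/112 ≈ -2.0628e+8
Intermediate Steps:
x(C, n) = n/(2*(160 + C)) (x(C, n) = ((n + n)/(C + 160))/4 = ((2*n)/(160 + C))/4 = (2*n/(160 + C))/4 = n/(2*(160 + C)))
(x(-48, 223) + 11165)*(-15834 + (-93 - 17)*24) = ((½)*223/(160 - 48) + 11165)*(-15834 + (-93 - 17)*24) = ((½)*223/112 + 11165)*(-15834 - 110*24) = ((½)*223*(1/112) + 11165)*(-15834 - 2640) = (223/224 + 11165)*(-18474) = (2501183/224)*(-18474) = -23103427371/112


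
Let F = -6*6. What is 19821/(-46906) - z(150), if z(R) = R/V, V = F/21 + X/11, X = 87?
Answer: -183739639/7458054 ≈ -24.636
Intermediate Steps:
F = -36
V = 477/77 (V = -36/21 + 87/11 = -36*1/21 + 87*(1/11) = -12/7 + 87/11 = 477/77 ≈ 6.1948)
z(R) = 77*R/477 (z(R) = R/(477/77) = R*(77/477) = 77*R/477)
19821/(-46906) - z(150) = 19821/(-46906) - 77*150/477 = 19821*(-1/46906) - 1*3850/159 = -19821/46906 - 3850/159 = -183739639/7458054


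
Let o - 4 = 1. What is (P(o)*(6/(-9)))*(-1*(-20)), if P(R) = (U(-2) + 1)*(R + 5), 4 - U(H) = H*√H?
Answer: -2000/3 - 800*I*√2/3 ≈ -666.67 - 377.12*I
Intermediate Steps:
U(H) = 4 - H^(3/2) (U(H) = 4 - H*√H = 4 - H^(3/2))
o = 5 (o = 4 + 1 = 5)
P(R) = (5 + R)*(5 + 2*I*√2) (P(R) = ((4 - (-2)^(3/2)) + 1)*(R + 5) = ((4 - (-2)*I*√2) + 1)*(5 + R) = ((4 + 2*I*√2) + 1)*(5 + R) = (5 + 2*I*√2)*(5 + R) = (5 + R)*(5 + 2*I*√2))
(P(o)*(6/(-9)))*(-1*(-20)) = ((25 + 5 + 2*5*(2 + I*√2) + 10*I*√2)*(6/(-9)))*(-1*(-20)) = ((25 + 5 + (20 + 10*I*√2) + 10*I*√2)*(6*(-⅑)))*20 = ((50 + 20*I*√2)*(-⅔))*20 = (-100/3 - 40*I*√2/3)*20 = -2000/3 - 800*I*√2/3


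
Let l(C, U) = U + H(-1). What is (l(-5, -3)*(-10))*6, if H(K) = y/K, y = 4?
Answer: 420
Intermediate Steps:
H(K) = 4/K
l(C, U) = -4 + U (l(C, U) = U + 4/(-1) = U + 4*(-1) = U - 4 = -4 + U)
(l(-5, -3)*(-10))*6 = ((-4 - 3)*(-10))*6 = -7*(-10)*6 = 70*6 = 420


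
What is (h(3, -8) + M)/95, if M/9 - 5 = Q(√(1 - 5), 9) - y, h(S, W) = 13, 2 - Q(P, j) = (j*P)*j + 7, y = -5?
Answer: 58/95 - 1458*I/95 ≈ 0.61053 - 15.347*I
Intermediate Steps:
Q(P, j) = -5 - P*j² (Q(P, j) = 2 - ((j*P)*j + 7) = 2 - ((P*j)*j + 7) = 2 - (P*j² + 7) = 2 - (7 + P*j²) = 2 + (-7 - P*j²) = -5 - P*j²)
M = 45 - 1458*I (M = 45 + 9*((-5 - 1*√(1 - 5)*9²) - 1*(-5)) = 45 + 9*((-5 - 1*√(-4)*81) + 5) = 45 + 9*((-5 - 1*2*I*81) + 5) = 45 + 9*((-5 - 162*I) + 5) = 45 + 9*(-162*I) = 45 - 1458*I ≈ 45.0 - 1458.0*I)
(h(3, -8) + M)/95 = (13 + (45 - 1458*I))/95 = (58 - 1458*I)*(1/95) = 58/95 - 1458*I/95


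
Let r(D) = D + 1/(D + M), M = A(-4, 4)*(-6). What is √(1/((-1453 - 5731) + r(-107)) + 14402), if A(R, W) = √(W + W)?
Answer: √(67413284214 + 7560358632*√2)/(6*√(130023 + 14582*√2)) ≈ 120.01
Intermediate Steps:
A(R, W) = √2*√W (A(R, W) = √(2*W) = √2*√W)
M = -12*√2 (M = (√2*√4)*(-6) = (√2*2)*(-6) = (2*√2)*(-6) = -12*√2 ≈ -16.971)
r(D) = D + 1/(D - 12*√2)
√(1/((-1453 - 5731) + r(-107)) + 14402) = √(1/((-1453 - 5731) + (1 + (-107)² - 12*(-107)*√2)/(-107 - 12*√2)) + 14402) = √(1/(-7184 + (1 + 11449 + 1284*√2)/(-107 - 12*√2)) + 14402) = √(1/(-7184 + (11450 + 1284*√2)/(-107 - 12*√2)) + 14402) = √(14402 + 1/(-7184 + (11450 + 1284*√2)/(-107 - 12*√2)))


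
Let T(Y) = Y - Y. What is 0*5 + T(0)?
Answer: 0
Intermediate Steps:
T(Y) = 0
0*5 + T(0) = 0*5 + 0 = 0 + 0 = 0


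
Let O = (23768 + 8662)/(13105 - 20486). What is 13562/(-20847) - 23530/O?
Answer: 120672048335/22535607 ≈ 5354.7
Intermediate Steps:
O = -32430/7381 (O = 32430/(-7381) = 32430*(-1/7381) = -32430/7381 ≈ -4.3937)
13562/(-20847) - 23530/O = 13562/(-20847) - 23530/(-32430/7381) = 13562*(-1/20847) - 23530*(-7381/32430) = -13562/20847 + 17367493/3243 = 120672048335/22535607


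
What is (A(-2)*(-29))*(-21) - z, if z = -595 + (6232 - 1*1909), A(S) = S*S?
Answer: -1292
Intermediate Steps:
A(S) = S²
z = 3728 (z = -595 + (6232 - 1909) = -595 + 4323 = 3728)
(A(-2)*(-29))*(-21) - z = ((-2)²*(-29))*(-21) - 1*3728 = (4*(-29))*(-21) - 3728 = -116*(-21) - 3728 = 2436 - 3728 = -1292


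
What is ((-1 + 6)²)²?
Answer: 625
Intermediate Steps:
((-1 + 6)²)² = (5²)² = 25² = 625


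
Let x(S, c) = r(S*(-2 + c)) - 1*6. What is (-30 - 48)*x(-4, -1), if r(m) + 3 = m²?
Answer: -10530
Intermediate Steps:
r(m) = -3 + m²
x(S, c) = -9 + S²*(-2 + c)² (x(S, c) = (-3 + (S*(-2 + c))²) - 1*6 = (-3 + S²*(-2 + c)²) - 6 = -9 + S²*(-2 + c)²)
(-30 - 48)*x(-4, -1) = (-30 - 48)*(-9 + (-4)²*(-2 - 1)²) = -78*(-9 + 16*(-3)²) = -78*(-9 + 16*9) = -78*(-9 + 144) = -78*135 = -10530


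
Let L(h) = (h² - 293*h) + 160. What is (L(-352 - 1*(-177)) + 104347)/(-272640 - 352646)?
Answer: -186407/625286 ≈ -0.29811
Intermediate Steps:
L(h) = 160 + h² - 293*h
(L(-352 - 1*(-177)) + 104347)/(-272640 - 352646) = ((160 + (-352 - 1*(-177))² - 293*(-352 - 1*(-177))) + 104347)/(-272640 - 352646) = ((160 + (-352 + 177)² - 293*(-352 + 177)) + 104347)/(-625286) = ((160 + (-175)² - 293*(-175)) + 104347)*(-1/625286) = ((160 + 30625 + 51275) + 104347)*(-1/625286) = (82060 + 104347)*(-1/625286) = 186407*(-1/625286) = -186407/625286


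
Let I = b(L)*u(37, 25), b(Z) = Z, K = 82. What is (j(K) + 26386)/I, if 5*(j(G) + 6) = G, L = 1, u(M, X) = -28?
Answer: -65991/70 ≈ -942.73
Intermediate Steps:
j(G) = -6 + G/5
I = -28 (I = 1*(-28) = -28)
(j(K) + 26386)/I = ((-6 + (⅕)*82) + 26386)/(-28) = ((-6 + 82/5) + 26386)*(-1/28) = (52/5 + 26386)*(-1/28) = (131982/5)*(-1/28) = -65991/70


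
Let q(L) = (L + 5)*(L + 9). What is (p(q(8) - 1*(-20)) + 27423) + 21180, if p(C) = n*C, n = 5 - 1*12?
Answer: 46916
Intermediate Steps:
n = -7 (n = 5 - 12 = -7)
q(L) = (5 + L)*(9 + L)
p(C) = -7*C
(p(q(8) - 1*(-20)) + 27423) + 21180 = (-7*((45 + 8² + 14*8) - 1*(-20)) + 27423) + 21180 = (-7*((45 + 64 + 112) + 20) + 27423) + 21180 = (-7*(221 + 20) + 27423) + 21180 = (-7*241 + 27423) + 21180 = (-1687 + 27423) + 21180 = 25736 + 21180 = 46916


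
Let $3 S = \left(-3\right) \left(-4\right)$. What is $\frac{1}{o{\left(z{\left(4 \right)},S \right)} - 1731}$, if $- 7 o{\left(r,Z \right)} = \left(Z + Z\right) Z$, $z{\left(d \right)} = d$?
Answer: $- \frac{7}{12149} \approx -0.00057618$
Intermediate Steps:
$S = 4$ ($S = \frac{\left(-3\right) \left(-4\right)}{3} = \frac{1}{3} \cdot 12 = 4$)
$o{\left(r,Z \right)} = - \frac{2 Z^{2}}{7}$ ($o{\left(r,Z \right)} = - \frac{\left(Z + Z\right) Z}{7} = - \frac{2 Z Z}{7} = - \frac{2 Z^{2}}{7}$)
$\frac{1}{o{\left(z{\left(4 \right)},S \right)} - 1731} = \frac{1}{- \frac{2 \cdot 4^{2}}{7} - 1731} = \frac{1}{\left(- \frac{2}{7}\right) 16 - 1731} = \frac{1}{- \frac{32}{7} - 1731} = \frac{1}{- \frac{12149}{7}} = - \frac{7}{12149}$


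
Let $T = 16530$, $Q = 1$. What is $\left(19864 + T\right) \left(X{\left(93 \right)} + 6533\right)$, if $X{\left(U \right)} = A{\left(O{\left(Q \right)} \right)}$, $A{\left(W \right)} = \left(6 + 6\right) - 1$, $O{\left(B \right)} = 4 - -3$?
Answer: $238162336$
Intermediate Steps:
$O{\left(B \right)} = 7$ ($O{\left(B \right)} = 4 + 3 = 7$)
$A{\left(W \right)} = 11$ ($A{\left(W \right)} = 12 - 1 = 11$)
$X{\left(U \right)} = 11$
$\left(19864 + T\right) \left(X{\left(93 \right)} + 6533\right) = \left(19864 + 16530\right) \left(11 + 6533\right) = 36394 \cdot 6544 = 238162336$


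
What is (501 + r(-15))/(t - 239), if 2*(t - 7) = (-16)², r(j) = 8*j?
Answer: -381/104 ≈ -3.6635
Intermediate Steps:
t = 135 (t = 7 + (½)*(-16)² = 7 + (½)*256 = 7 + 128 = 135)
(501 + r(-15))/(t - 239) = (501 + 8*(-15))/(135 - 239) = (501 - 120)/(-104) = 381*(-1/104) = -381/104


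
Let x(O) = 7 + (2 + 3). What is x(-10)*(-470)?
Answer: -5640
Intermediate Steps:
x(O) = 12 (x(O) = 7 + 5 = 12)
x(-10)*(-470) = 12*(-470) = -5640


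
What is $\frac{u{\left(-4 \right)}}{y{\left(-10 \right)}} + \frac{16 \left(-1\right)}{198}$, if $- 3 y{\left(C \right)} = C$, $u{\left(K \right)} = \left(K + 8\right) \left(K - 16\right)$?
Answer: $- \frac{2384}{99} \approx -24.081$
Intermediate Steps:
$u{\left(K \right)} = \left(-16 + K\right) \left(8 + K\right)$ ($u{\left(K \right)} = \left(8 + K\right) \left(-16 + K\right) = \left(-16 + K\right) \left(8 + K\right)$)
$y{\left(C \right)} = - \frac{C}{3}$
$\frac{u{\left(-4 \right)}}{y{\left(-10 \right)}} + \frac{16 \left(-1\right)}{198} = \frac{-128 + \left(-4\right)^{2} - -32}{\left(- \frac{1}{3}\right) \left(-10\right)} + \frac{16 \left(-1\right)}{198} = \frac{-128 + 16 + 32}{\frac{10}{3}} - \frac{8}{99} = \left(-80\right) \frac{3}{10} - \frac{8}{99} = -24 - \frac{8}{99} = - \frac{2384}{99}$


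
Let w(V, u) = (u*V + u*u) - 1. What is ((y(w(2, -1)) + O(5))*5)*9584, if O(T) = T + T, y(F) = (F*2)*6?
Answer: -670880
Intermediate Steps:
w(V, u) = -1 + u² + V*u (w(V, u) = (V*u + u²) - 1 = (u² + V*u) - 1 = -1 + u² + V*u)
y(F) = 12*F (y(F) = (2*F)*6 = 12*F)
O(T) = 2*T
((y(w(2, -1)) + O(5))*5)*9584 = ((12*(-1 + (-1)² + 2*(-1)) + 2*5)*5)*9584 = ((12*(-1 + 1 - 2) + 10)*5)*9584 = ((12*(-2) + 10)*5)*9584 = ((-24 + 10)*5)*9584 = -14*5*9584 = -70*9584 = -670880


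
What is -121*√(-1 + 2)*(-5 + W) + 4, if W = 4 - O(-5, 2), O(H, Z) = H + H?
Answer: -1085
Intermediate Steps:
O(H, Z) = 2*H
W = 14 (W = 4 - 2*(-5) = 4 - 1*(-10) = 4 + 10 = 14)
-121*√(-1 + 2)*(-5 + W) + 4 = -121*√(-1 + 2)*(-5 + 14) + 4 = -121*√1*9 + 4 = -121*9 + 4 = -1089 + 4 = -1085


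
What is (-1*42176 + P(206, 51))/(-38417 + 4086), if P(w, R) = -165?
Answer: 42341/34331 ≈ 1.2333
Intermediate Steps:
(-1*42176 + P(206, 51))/(-38417 + 4086) = (-1*42176 - 165)/(-38417 + 4086) = (-42176 - 165)/(-34331) = -42341*(-1/34331) = 42341/34331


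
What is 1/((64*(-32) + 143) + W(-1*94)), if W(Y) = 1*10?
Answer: -1/1895 ≈ -0.00052770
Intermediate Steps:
W(Y) = 10
1/((64*(-32) + 143) + W(-1*94)) = 1/((64*(-32) + 143) + 10) = 1/((-2048 + 143) + 10) = 1/(-1905 + 10) = 1/(-1895) = -1/1895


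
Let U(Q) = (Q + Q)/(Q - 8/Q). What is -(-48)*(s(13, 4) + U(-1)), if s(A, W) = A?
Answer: 4272/7 ≈ 610.29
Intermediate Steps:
U(Q) = 2*Q/(Q - 8/Q) (U(Q) = (2*Q)/(Q - 8/Q) = 2*Q/(Q - 8/Q))
-(-48)*(s(13, 4) + U(-1)) = -(-48)*(13 + 2*(-1)**2/(-8 + (-1)**2)) = -(-48)*(13 + 2*1/(-8 + 1)) = -(-48)*(13 + 2*1/(-7)) = -(-48)*(13 + 2*1*(-1/7)) = -(-48)*(13 - 2/7) = -(-48)*89/7 = -1*(-4272/7) = 4272/7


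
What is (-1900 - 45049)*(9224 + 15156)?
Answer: -1144616620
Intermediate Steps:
(-1900 - 45049)*(9224 + 15156) = -46949*24380 = -1144616620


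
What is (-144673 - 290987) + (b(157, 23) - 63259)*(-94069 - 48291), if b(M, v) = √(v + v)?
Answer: 9005115580 - 142360*√46 ≈ 9.0042e+9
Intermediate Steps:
b(M, v) = √2*√v (b(M, v) = √(2*v) = √2*√v)
(-144673 - 290987) + (b(157, 23) - 63259)*(-94069 - 48291) = (-144673 - 290987) + (√2*√23 - 63259)*(-94069 - 48291) = -435660 + (√46 - 63259)*(-142360) = -435660 + (-63259 + √46)*(-142360) = -435660 + (9005551240 - 142360*√46) = 9005115580 - 142360*√46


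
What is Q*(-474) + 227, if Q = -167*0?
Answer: 227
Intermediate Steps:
Q = 0
Q*(-474) + 227 = 0*(-474) + 227 = 0 + 227 = 227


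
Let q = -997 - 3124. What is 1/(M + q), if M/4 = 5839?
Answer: 1/19235 ≈ 5.1989e-5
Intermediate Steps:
q = -4121
M = 23356 (M = 4*5839 = 23356)
1/(M + q) = 1/(23356 - 4121) = 1/19235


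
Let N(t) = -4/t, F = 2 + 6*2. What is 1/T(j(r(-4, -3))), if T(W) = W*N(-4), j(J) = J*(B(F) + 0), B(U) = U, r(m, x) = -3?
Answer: -1/42 ≈ -0.023810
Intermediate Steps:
F = 14 (F = 2 + 12 = 14)
j(J) = 14*J (j(J) = J*(14 + 0) = J*14 = 14*J)
T(W) = W (T(W) = W*(-4/(-4)) = W*(-4*(-1/4)) = W*1 = W)
1/T(j(r(-4, -3))) = 1/(14*(-3)) = 1/(-42) = -1/42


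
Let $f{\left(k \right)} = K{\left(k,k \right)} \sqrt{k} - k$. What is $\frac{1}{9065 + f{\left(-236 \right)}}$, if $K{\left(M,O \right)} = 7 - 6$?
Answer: $\frac{9301}{86508837} - \frac{2 i \sqrt{59}}{86508837} \approx 0.00010752 - 1.7758 \cdot 10^{-7} i$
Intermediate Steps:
$K{\left(M,O \right)} = 1$
$f{\left(k \right)} = \sqrt{k} - k$ ($f{\left(k \right)} = 1 \sqrt{k} - k = \sqrt{k} - k$)
$\frac{1}{9065 + f{\left(-236 \right)}} = \frac{1}{9065 + \left(\sqrt{-236} - -236\right)} = \frac{1}{9065 + \left(2 i \sqrt{59} + 236\right)} = \frac{1}{9065 + \left(236 + 2 i \sqrt{59}\right)} = \frac{1}{9301 + 2 i \sqrt{59}}$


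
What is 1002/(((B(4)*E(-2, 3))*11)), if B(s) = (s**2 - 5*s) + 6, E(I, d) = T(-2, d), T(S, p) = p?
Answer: 167/11 ≈ 15.182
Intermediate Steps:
E(I, d) = d
B(s) = 6 + s**2 - 5*s
1002/(((B(4)*E(-2, 3))*11)) = 1002/((((6 + 4**2 - 5*4)*3)*11)) = 1002/((((6 + 16 - 20)*3)*11)) = 1002/(((2*3)*11)) = 1002/((6*11)) = 1002/66 = 1002*(1/66) = 167/11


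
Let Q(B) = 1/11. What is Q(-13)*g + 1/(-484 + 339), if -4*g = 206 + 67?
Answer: -39629/6380 ≈ -6.2114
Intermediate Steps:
Q(B) = 1/11
g = -273/4 (g = -(206 + 67)/4 = -1/4*273 = -273/4 ≈ -68.250)
Q(-13)*g + 1/(-484 + 339) = (1/11)*(-273/4) + 1/(-484 + 339) = -273/44 + 1/(-145) = -273/44 - 1/145 = -39629/6380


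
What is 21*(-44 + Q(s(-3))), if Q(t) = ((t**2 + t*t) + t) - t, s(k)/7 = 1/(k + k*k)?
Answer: -5201/6 ≈ -866.83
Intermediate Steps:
s(k) = 7/(k + k**2) (s(k) = 7/(k + k*k) = 7/(k + k**2))
Q(t) = 2*t**2 (Q(t) = ((t**2 + t**2) + t) - t = (2*t**2 + t) - t = (t + 2*t**2) - t = 2*t**2)
21*(-44 + Q(s(-3))) = 21*(-44 + 2*(7/(-3*(1 - 3)))**2) = 21*(-44 + 2*(7*(-1/3)/(-2))**2) = 21*(-44 + 2*(7*(-1/3)*(-1/2))**2) = 21*(-44 + 2*(7/6)**2) = 21*(-44 + 2*(49/36)) = 21*(-44 + 49/18) = 21*(-743/18) = -5201/6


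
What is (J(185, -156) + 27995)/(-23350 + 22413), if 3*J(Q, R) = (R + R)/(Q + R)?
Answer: -811751/27173 ≈ -29.873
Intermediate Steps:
J(Q, R) = 2*R/(3*(Q + R)) (J(Q, R) = ((R + R)/(Q + R))/3 = ((2*R)/(Q + R))/3 = (2*R/(Q + R))/3 = 2*R/(3*(Q + R)))
(J(185, -156) + 27995)/(-23350 + 22413) = ((⅔)*(-156)/(185 - 156) + 27995)/(-23350 + 22413) = ((⅔)*(-156)/29 + 27995)/(-937) = ((⅔)*(-156)*(1/29) + 27995)*(-1/937) = (-104/29 + 27995)*(-1/937) = (811751/29)*(-1/937) = -811751/27173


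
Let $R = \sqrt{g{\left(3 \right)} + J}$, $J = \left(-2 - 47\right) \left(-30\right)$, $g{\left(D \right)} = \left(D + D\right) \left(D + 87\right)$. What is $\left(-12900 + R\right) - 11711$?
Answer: $-24611 + \sqrt{2010} \approx -24566.0$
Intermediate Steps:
$g{\left(D \right)} = 2 D \left(87 + D\right)$
$J = 1470$ ($J = \left(-49\right) \left(-30\right) = 1470$)
$R = \sqrt{2010}$ ($R = \sqrt{2 \cdot 3 \left(87 + 3\right) + 1470} = \sqrt{2 \cdot 3 \cdot 90 + 1470} = \sqrt{540 + 1470} = \sqrt{2010} \approx 44.833$)
$\left(-12900 + R\right) - 11711 = \left(-12900 + \sqrt{2010}\right) - 11711 = -24611 + \sqrt{2010}$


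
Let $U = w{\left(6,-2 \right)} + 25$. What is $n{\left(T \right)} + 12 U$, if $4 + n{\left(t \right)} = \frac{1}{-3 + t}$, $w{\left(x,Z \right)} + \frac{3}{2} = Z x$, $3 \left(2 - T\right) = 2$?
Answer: $\frac{667}{5} \approx 133.4$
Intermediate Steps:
$T = \frac{4}{3}$ ($T = 2 - \frac{2}{3} = \frac{4}{3} \approx 1.3333$)
$w{\left(x,Z \right)} = - \frac{3}{2} + Z x$
$n{\left(t \right)} = -4 + \frac{1}{-3 + t}$
$U = \frac{23}{2}$ ($U = \left(- \frac{3}{2} - 12\right) + 25 = - \frac{27}{2} + 25 = \frac{23}{2} \approx 11.5$)
$n{\left(T \right)} + 12 U = \frac{13 - \frac{16}{3}}{-3 + \frac{4}{3}} + 12 \cdot \frac{23}{2} = \frac{13 - \frac{16}{3}}{- \frac{5}{3}} + 138 = \left(- \frac{3}{5}\right) \frac{23}{3} + 138 = - \frac{23}{5} + 138 = \frac{667}{5}$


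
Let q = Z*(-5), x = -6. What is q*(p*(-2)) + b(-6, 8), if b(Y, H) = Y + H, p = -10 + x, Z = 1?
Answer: -158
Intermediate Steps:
p = -16 (p = -10 - 6 = -16)
q = -5 (q = 1*(-5) = -5)
b(Y, H) = H + Y
q*(p*(-2)) + b(-6, 8) = -(-80)*(-2) + (8 - 6) = -5*32 + 2 = -160 + 2 = -158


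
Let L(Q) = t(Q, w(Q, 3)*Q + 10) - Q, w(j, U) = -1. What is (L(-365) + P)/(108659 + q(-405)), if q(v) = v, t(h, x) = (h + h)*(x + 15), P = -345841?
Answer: -315088/54127 ≈ -5.8213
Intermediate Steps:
t(h, x) = 2*h*(15 + x) (t(h, x) = (2*h)*(15 + x) = 2*h*(15 + x))
L(Q) = -Q + 2*Q*(25 - Q) (L(Q) = 2*Q*(15 + (-Q + 10)) - Q = 2*Q*(15 + (10 - Q)) - Q = 2*Q*(25 - Q) - Q = -Q + 2*Q*(25 - Q))
(L(-365) + P)/(108659 + q(-405)) = (-365*(49 - 2*(-365)) - 345841)/(108659 - 405) = (-365*(49 + 730) - 345841)/108254 = (-365*779 - 345841)*(1/108254) = (-284335 - 345841)*(1/108254) = -630176*1/108254 = -315088/54127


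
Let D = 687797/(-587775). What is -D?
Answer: 687797/587775 ≈ 1.1702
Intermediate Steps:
D = -687797/587775 (D = 687797*(-1/587775) = -687797/587775 ≈ -1.1702)
-D = -1*(-687797/587775) = 687797/587775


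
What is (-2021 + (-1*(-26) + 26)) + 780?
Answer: -1189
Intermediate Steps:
(-2021 + (-1*(-26) + 26)) + 780 = (-2021 + (26 + 26)) + 780 = (-2021 + 52) + 780 = -1969 + 780 = -1189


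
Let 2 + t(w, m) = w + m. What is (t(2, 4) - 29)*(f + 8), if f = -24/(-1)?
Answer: -800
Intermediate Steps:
t(w, m) = -2 + m + w (t(w, m) = -2 + (w + m) = -2 + (m + w) = -2 + m + w)
f = 24 (f = -24*(-1) = 24)
(t(2, 4) - 29)*(f + 8) = ((-2 + 4 + 2) - 29)*(24 + 8) = (4 - 29)*32 = -25*32 = -800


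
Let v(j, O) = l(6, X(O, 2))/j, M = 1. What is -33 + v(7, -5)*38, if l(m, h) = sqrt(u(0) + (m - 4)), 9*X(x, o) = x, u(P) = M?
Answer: -33 + 38*sqrt(3)/7 ≈ -23.597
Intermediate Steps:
u(P) = 1
X(x, o) = x/9
l(m, h) = sqrt(-3 + m) (l(m, h) = sqrt(1 + (m - 4)) = sqrt(1 + (-4 + m)) = sqrt(-3 + m))
v(j, O) = sqrt(3)/j (v(j, O) = sqrt(-3 + 6)/j = sqrt(3)/j)
-33 + v(7, -5)*38 = -33 + (sqrt(3)/7)*38 = -33 + 38*sqrt(3)/7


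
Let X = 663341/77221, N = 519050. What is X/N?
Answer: 94763/5725937150 ≈ 1.6550e-5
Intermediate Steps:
X = 663341/77221 (X = 663341*(1/77221) = 663341/77221 ≈ 8.5902)
X/N = (663341/77221)/519050 = (663341/77221)*(1/519050) = 94763/5725937150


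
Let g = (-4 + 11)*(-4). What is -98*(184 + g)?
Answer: -15288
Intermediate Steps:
g = -28 (g = 7*(-4) = -28)
-98*(184 + g) = -98*(184 - 28) = -98*156 = -15288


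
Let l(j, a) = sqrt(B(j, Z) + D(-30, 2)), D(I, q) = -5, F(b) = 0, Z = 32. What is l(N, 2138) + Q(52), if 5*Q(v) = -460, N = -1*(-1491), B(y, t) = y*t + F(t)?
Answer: -92 + sqrt(47707) ≈ 126.42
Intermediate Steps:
B(y, t) = t*y (B(y, t) = y*t + 0 = t*y + 0 = t*y)
N = 1491
l(j, a) = sqrt(-5 + 32*j) (l(j, a) = sqrt(32*j - 5) = sqrt(-5 + 32*j))
Q(v) = -92 (Q(v) = (1/5)*(-460) = -92)
l(N, 2138) + Q(52) = sqrt(-5 + 32*1491) - 92 = sqrt(-5 + 47712) - 92 = sqrt(47707) - 92 = -92 + sqrt(47707)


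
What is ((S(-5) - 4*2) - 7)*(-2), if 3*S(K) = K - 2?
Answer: 104/3 ≈ 34.667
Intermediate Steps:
S(K) = -⅔ + K/3 (S(K) = (K - 2)/3 = (-2 + K)/3 = -⅔ + K/3)
((S(-5) - 4*2) - 7)*(-2) = (((-⅔ + (⅓)*(-5)) - 4*2) - 7)*(-2) = (((-⅔ - 5/3) - 8) - 7)*(-2) = ((-7/3 - 8) - 7)*(-2) = (-31/3 - 7)*(-2) = -52/3*(-2) = 104/3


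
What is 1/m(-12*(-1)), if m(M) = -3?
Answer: -1/3 ≈ -0.33333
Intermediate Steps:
1/m(-12*(-1)) = 1/(-3) = -1/3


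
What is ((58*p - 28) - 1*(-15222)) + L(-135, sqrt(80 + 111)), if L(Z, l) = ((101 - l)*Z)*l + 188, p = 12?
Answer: 41863 - 13635*sqrt(191) ≈ -1.4658e+5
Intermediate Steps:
L(Z, l) = 188 + Z*l*(101 - l) (L(Z, l) = (Z*(101 - l))*l + 188 = Z*l*(101 - l) + 188 = 188 + Z*l*(101 - l))
((58*p - 28) - 1*(-15222)) + L(-135, sqrt(80 + 111)) = ((58*12 - 28) - 1*(-15222)) + (188 - 1*(-135)*(sqrt(80 + 111))**2 + 101*(-135)*sqrt(80 + 111)) = ((696 - 28) + 15222) + (188 - 1*(-135)*(sqrt(191))**2 + 101*(-135)*sqrt(191)) = (668 + 15222) + (188 - 1*(-135)*191 - 13635*sqrt(191)) = 15890 + (188 + 25785 - 13635*sqrt(191)) = 15890 + (25973 - 13635*sqrt(191)) = 41863 - 13635*sqrt(191)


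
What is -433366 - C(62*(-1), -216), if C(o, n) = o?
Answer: -433304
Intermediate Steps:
-433366 - C(62*(-1), -216) = -433366 - 62*(-1) = -433366 - 1*(-62) = -433366 + 62 = -433304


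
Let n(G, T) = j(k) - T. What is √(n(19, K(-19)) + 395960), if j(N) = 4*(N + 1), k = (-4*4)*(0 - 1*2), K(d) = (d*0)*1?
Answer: 2*√99023 ≈ 629.36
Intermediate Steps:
K(d) = 0 (K(d) = 0*1 = 0)
k = 32 (k = -16*(0 - 2) = -16*(-2) = 32)
j(N) = 4 + 4*N (j(N) = 4*(1 + N) = 4 + 4*N)
n(G, T) = 132 - T (n(G, T) = (4 + 4*32) - T = (4 + 128) - T = 132 - T)
√(n(19, K(-19)) + 395960) = √((132 - 1*0) + 395960) = √((132 + 0) + 395960) = √(132 + 395960) = √396092 = 2*√99023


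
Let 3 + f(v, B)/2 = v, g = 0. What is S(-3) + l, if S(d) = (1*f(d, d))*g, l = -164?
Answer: -164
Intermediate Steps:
f(v, B) = -6 + 2*v
S(d) = 0 (S(d) = (1*(-6 + 2*d))*0 = (-6 + 2*d)*0 = 0)
S(-3) + l = 0 - 164 = -164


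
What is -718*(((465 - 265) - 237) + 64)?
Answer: -19386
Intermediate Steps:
-718*(((465 - 265) - 237) + 64) = -718*((200 - 237) + 64) = -718*(-37 + 64) = -718*27 = -19386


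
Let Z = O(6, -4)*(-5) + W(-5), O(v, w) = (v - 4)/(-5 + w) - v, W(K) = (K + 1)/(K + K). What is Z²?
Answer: 2010724/2025 ≈ 992.95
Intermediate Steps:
W(K) = (1 + K)/(2*K) (W(K) = (1 + K)/((2*K)) = (1 + K)*(1/(2*K)) = (1 + K)/(2*K))
O(v, w) = -v + (-4 + v)/(-5 + w) (O(v, w) = (-4 + v)/(-5 + w) - v = -v + (-4 + v)/(-5 + w))
Z = 1418/45 (Z = ((-4 + 6*6 - 1*6*(-4))/(-5 - 4))*(-5) + (½)*(1 - 5)/(-5) = ((-4 + 36 + 24)/(-9))*(-5) + (½)*(-⅕)*(-4) = -⅑*56*(-5) + ⅖ = -56/9*(-5) + ⅖ = 280/9 + ⅖ = 1418/45 ≈ 31.511)
Z² = (1418/45)² = 2010724/2025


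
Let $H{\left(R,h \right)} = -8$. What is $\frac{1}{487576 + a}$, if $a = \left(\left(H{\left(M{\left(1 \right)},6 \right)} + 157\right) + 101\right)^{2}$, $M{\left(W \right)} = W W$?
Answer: $\frac{1}{550076} \approx 1.8179 \cdot 10^{-6}$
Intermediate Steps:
$M{\left(W \right)} = W^{2}$
$a = 62500$ ($a = \left(\left(-8 + 157\right) + 101\right)^{2} = \left(149 + 101\right)^{2} = 250^{2} = 62500$)
$\frac{1}{487576 + a} = \frac{1}{487576 + 62500} = \frac{1}{550076}$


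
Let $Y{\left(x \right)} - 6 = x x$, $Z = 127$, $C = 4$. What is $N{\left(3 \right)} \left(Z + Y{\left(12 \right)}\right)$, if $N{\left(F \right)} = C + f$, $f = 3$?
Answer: $1939$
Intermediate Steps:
$N{\left(F \right)} = 7$ ($N{\left(F \right)} = 4 + 3 = 7$)
$Y{\left(x \right)} = 6 + x^{2}$ ($Y{\left(x \right)} = 6 + x x = 6 + x^{2}$)
$N{\left(3 \right)} \left(Z + Y{\left(12 \right)}\right) = 7 \left(127 + \left(6 + 12^{2}\right)\right) = 7 \left(127 + \left(6 + 144\right)\right) = 7 \left(127 + 150\right) = 7 \cdot 277 = 1939$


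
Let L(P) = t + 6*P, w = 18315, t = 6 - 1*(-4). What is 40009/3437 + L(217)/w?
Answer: 737274179/62948655 ≈ 11.712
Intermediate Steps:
t = 10 (t = 6 + 4 = 10)
L(P) = 10 + 6*P
40009/3437 + L(217)/w = 40009/3437 + (10 + 6*217)/18315 = 40009*(1/3437) + (10 + 1302)*(1/18315) = 40009/3437 + 1312*(1/18315) = 40009/3437 + 1312/18315 = 737274179/62948655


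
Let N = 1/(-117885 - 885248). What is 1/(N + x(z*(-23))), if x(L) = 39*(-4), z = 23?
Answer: -1003133/156488749 ≈ -0.0064103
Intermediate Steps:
x(L) = -156
N = -1/1003133 (N = 1/(-1003133) = -1/1003133 ≈ -9.9688e-7)
1/(N + x(z*(-23))) = 1/(-1/1003133 - 156) = 1/(-156488749/1003133) = -1003133/156488749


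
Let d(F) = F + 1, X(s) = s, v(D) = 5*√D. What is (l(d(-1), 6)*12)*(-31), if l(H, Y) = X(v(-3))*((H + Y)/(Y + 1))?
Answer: -11160*I*√3/7 ≈ -2761.4*I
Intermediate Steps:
d(F) = 1 + F
l(H, Y) = 5*I*√3*(H + Y)/(1 + Y) (l(H, Y) = (5*√(-3))*((H + Y)/(Y + 1)) = (5*(I*√3))*((H + Y)/(1 + Y)) = (5*I*√3)*((H + Y)/(1 + Y)) = 5*I*√3*(H + Y)/(1 + Y))
(l(d(-1), 6)*12)*(-31) = ((5*I*√3*((1 - 1) + 6)/(1 + 6))*12)*(-31) = ((5*I*√3*(0 + 6)/7)*12)*(-31) = ((5*I*√3*(⅐)*6)*12)*(-31) = ((30*I*√3/7)*12)*(-31) = (360*I*√3/7)*(-31) = -11160*I*√3/7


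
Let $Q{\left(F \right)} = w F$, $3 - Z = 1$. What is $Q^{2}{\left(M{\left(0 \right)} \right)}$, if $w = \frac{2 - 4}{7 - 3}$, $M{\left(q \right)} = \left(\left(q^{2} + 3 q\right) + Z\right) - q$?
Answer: $1$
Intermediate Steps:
$Z = 2$ ($Z = 3 - 1 = 2$)
$M{\left(q \right)} = 2 + q^{2} + 2 q$ ($M{\left(q \right)} = \left(\left(q^{2} + 3 q\right) + 2\right) - q = \left(2 + q^{2} + 3 q\right) - q = 2 + q^{2} + 2 q$)
$w = - \frac{1}{2}$ ($w = - \frac{2}{4} = \left(-2\right) \frac{1}{4} = - \frac{1}{2} \approx -0.5$)
$Q{\left(F \right)} = - \frac{F}{2}$
$Q^{2}{\left(M{\left(0 \right)} \right)} = \left(- \frac{2 + 0^{2} + 2 \cdot 0}{2}\right)^{2} = \left(- \frac{2 + 0 + 0}{2}\right)^{2} = \left(\left(- \frac{1}{2}\right) 2\right)^{2} = \left(-1\right)^{2} = 1$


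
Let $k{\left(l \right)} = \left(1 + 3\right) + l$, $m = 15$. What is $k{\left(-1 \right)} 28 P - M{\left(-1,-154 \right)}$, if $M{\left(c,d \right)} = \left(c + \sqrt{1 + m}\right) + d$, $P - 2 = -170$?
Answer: $-13961$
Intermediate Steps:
$P = -168$ ($P = 2 - 170 = -168$)
$k{\left(l \right)} = 4 + l$
$M{\left(c,d \right)} = 4 + c + d$ ($M{\left(c,d \right)} = \left(c + \sqrt{1 + 15}\right) + d = \left(c + \sqrt{16}\right) + d = \left(c + 4\right) + d = \left(4 + c\right) + d = 4 + c + d$)
$k{\left(-1 \right)} 28 P - M{\left(-1,-154 \right)} = \left(4 - 1\right) 28 \left(-168\right) - \left(4 - 1 - 154\right) = 3 \cdot 28 \left(-168\right) - -151 = 84 \left(-168\right) + 151 = -14112 + 151 = -13961$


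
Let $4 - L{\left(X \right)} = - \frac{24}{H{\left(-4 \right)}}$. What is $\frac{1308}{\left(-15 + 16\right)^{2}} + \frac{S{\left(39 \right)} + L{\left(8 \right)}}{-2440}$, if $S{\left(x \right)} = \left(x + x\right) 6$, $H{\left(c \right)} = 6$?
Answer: $\frac{797761}{610} \approx 1307.8$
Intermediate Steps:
$S{\left(x \right)} = 12 x$ ($S{\left(x \right)} = 2 x 6 = 12 x$)
$L{\left(X \right)} = 8$ ($L{\left(X \right)} = 4 - - \frac{24}{6} = 4 - \left(-24\right) \frac{1}{6} = 4 - -4 = 4 + 4 = 8$)
$\frac{1308}{\left(-15 + 16\right)^{2}} + \frac{S{\left(39 \right)} + L{\left(8 \right)}}{-2440} = \frac{1308}{\left(-15 + 16\right)^{2}} + \frac{12 \cdot 39 + 8}{-2440} = \frac{1308}{1^{2}} + \left(468 + 8\right) \left(- \frac{1}{2440}\right) = \frac{1308}{1} + 476 \left(- \frac{1}{2440}\right) = 1308 \cdot 1 - \frac{119}{610} = 1308 - \frac{119}{610} = \frac{797761}{610}$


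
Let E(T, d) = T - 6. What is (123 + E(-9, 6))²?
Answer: 11664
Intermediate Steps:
E(T, d) = -6 + T
(123 + E(-9, 6))² = (123 + (-6 - 9))² = (123 - 15)² = 108² = 11664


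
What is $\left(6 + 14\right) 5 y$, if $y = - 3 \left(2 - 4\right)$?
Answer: $600$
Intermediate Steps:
$y = 6$ ($y = \left(-3\right) \left(-2\right) = 6$)
$\left(6 + 14\right) 5 y = \left(6 + 14\right) 5 \cdot 6 = 20 \cdot 5 \cdot 6 = 100 \cdot 6 = 600$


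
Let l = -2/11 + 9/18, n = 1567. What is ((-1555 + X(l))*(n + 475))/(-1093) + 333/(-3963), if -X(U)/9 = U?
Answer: 46224065740/15882383 ≈ 2910.4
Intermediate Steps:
l = 7/22 (l = -2*1/11 + 9*(1/18) = -2/11 + ½ = 7/22 ≈ 0.31818)
X(U) = -9*U
((-1555 + X(l))*(n + 475))/(-1093) + 333/(-3963) = ((-1555 - 9*7/22)*(1567 + 475))/(-1093) + 333/(-3963) = ((-1555 - 63/22)*2042)*(-1/1093) + 333*(-1/3963) = -34273/22*2042*(-1/1093) - 111/1321 = -34992733/11*(-1/1093) - 111/1321 = 34992733/12023 - 111/1321 = 46224065740/15882383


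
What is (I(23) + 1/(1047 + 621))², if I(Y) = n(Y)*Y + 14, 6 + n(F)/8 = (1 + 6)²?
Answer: 174783444683761/2782224 ≈ 6.2822e+7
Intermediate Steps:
n(F) = 344 (n(F) = -48 + 8*(1 + 6)² = -48 + 8*7² = -48 + 8*49 = -48 + 392 = 344)
I(Y) = 14 + 344*Y (I(Y) = 344*Y + 14 = 14 + 344*Y)
(I(23) + 1/(1047 + 621))² = ((14 + 344*23) + 1/(1047 + 621))² = ((14 + 7912) + 1/1668)² = (7926 + 1/1668)² = (13220569/1668)² = 174783444683761/2782224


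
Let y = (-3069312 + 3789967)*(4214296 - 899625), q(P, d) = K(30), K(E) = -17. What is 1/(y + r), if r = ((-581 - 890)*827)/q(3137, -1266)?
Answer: 17/40608483118102 ≈ 4.1863e-13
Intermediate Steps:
q(P, d) = -17
y = 2388734229505 (y = 720655*3314671 = 2388734229505)
r = 1216517/17 (r = ((-581 - 890)*827)/(-17) = -1471*827*(-1/17) = -1216517*(-1/17) = 1216517/17 ≈ 71560.)
1/(y + r) = 1/(2388734229505 + 1216517/17) = 1/(40608483118102/17) = 17/40608483118102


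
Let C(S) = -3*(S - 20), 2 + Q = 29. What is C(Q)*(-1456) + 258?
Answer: 30834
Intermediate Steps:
Q = 27 (Q = -2 + 29 = 27)
C(S) = 60 - 3*S (C(S) = -3*(-20 + S) = 60 - 3*S)
C(Q)*(-1456) + 258 = (60 - 3*27)*(-1456) + 258 = (60 - 81)*(-1456) + 258 = -21*(-1456) + 258 = 30576 + 258 = 30834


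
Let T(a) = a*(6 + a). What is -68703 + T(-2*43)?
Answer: -61823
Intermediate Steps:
-68703 + T(-2*43) = -68703 + (-2*43)*(6 - 2*43) = -68703 - 86*(6 - 86) = -68703 - 86*(-80) = -68703 + 6880 = -61823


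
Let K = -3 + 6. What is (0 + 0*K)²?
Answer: 0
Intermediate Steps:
K = 3
(0 + 0*K)² = (0 + 0*3)² = (0 + 0)² = 0² = 0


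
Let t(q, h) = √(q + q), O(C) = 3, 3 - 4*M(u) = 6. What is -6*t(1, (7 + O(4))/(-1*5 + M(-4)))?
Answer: -6*√2 ≈ -8.4853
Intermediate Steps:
M(u) = -¾ (M(u) = ¾ - ¼*6 = ¾ - 3/2 = -¾)
t(q, h) = √2*√q (t(q, h) = √(2*q) = √2*√q)
-6*t(1, (7 + O(4))/(-1*5 + M(-4))) = -6*√2*√1 = -6*√2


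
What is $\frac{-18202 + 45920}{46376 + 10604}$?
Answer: $\frac{13859}{28490} \approx 0.48645$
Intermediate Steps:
$\frac{-18202 + 45920}{46376 + 10604} = \frac{27718}{56980} = 27718 \cdot \frac{1}{56980} = \frac{13859}{28490}$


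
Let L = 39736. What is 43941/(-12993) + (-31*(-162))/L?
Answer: -280131455/86048308 ≈ -3.2555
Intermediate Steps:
43941/(-12993) + (-31*(-162))/L = 43941/(-12993) - 31*(-162)/39736 = 43941*(-1/12993) + 5022*(1/39736) = -14647/4331 + 2511/19868 = -280131455/86048308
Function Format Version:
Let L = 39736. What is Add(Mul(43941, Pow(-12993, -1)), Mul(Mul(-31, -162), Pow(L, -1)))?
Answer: Rational(-280131455, 86048308) ≈ -3.2555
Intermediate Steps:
Add(Mul(43941, Pow(-12993, -1)), Mul(Mul(-31, -162), Pow(L, -1))) = Add(Mul(43941, Pow(-12993, -1)), Mul(Mul(-31, -162), Pow(39736, -1))) = Add(Mul(43941, Rational(-1, 12993)), Mul(5022, Rational(1, 39736))) = Add(Rational(-14647, 4331), Rational(2511, 19868)) = Rational(-280131455, 86048308)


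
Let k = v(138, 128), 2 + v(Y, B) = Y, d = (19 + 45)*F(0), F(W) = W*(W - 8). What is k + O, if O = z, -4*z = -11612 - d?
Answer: 3039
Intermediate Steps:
F(W) = W*(-8 + W)
d = 0 (d = (19 + 45)*(0*(-8 + 0)) = 64*(0*(-8)) = 64*0 = 0)
v(Y, B) = -2 + Y
z = 2903 (z = -(-11612 - 1*0)/4 = -(-11612 + 0)/4 = -1/4*(-11612) = 2903)
O = 2903
k = 136 (k = -2 + 138 = 136)
k + O = 136 + 2903 = 3039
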